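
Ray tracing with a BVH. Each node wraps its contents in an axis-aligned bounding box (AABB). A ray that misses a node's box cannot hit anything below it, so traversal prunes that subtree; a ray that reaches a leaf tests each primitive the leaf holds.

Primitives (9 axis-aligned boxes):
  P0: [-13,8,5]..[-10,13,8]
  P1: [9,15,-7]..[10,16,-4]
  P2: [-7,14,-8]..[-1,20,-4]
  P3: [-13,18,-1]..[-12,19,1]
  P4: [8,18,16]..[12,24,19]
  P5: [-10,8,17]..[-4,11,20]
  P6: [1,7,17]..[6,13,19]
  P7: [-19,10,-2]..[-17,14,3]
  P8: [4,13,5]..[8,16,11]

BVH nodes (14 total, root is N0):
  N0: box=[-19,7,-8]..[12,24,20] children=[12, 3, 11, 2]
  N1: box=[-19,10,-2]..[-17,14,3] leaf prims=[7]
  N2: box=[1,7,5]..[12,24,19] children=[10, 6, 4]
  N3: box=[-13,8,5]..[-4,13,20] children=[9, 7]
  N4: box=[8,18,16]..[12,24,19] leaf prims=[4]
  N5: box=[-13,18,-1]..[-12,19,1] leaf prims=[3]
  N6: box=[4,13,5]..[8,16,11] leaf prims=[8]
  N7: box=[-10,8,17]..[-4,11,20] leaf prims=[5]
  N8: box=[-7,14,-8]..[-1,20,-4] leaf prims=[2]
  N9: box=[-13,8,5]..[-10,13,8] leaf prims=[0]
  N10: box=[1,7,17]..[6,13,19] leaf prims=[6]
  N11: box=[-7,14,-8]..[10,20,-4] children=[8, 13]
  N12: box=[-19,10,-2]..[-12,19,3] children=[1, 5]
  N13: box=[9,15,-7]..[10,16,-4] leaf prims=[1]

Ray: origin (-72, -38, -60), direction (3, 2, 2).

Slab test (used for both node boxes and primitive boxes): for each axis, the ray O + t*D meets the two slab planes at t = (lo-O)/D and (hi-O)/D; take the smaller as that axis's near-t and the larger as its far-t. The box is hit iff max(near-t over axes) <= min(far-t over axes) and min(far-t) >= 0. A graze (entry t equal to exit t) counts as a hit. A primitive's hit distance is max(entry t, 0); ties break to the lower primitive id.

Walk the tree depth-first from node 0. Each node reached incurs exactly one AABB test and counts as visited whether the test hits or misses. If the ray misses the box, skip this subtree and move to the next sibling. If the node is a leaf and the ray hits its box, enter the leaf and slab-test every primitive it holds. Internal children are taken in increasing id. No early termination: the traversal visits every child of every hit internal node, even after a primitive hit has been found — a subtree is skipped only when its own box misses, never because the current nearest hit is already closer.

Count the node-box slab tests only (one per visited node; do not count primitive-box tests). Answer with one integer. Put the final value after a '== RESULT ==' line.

Walk:
N0 x:[53/3,28] y:[45/2,31] z:[26,40] -> hit [26,28], descend [2, 3, 11, 12]
  N2 x:[73/3,28] y:[45/2,31] z:[65/2,79/2] -> miss, prune
  N3 x:[59/3,68/3] y:[23,51/2] z:[65/2,40] -> miss, prune
  N11 x:[65/3,82/3] y:[26,29] z:[26,28] -> hit [26,82/3], descend [8, 13]
    N8 x:[65/3,71/3] y:[26,29] z:[26,28] -> miss, prune
    N13 x:[27,82/3] y:[53/2,27] z:[53/2,28] -> hit [27,27] leaf, test {P1@t=27}
  N12 x:[53/3,20] y:[24,57/2] z:[29,63/2] -> miss, prune

order=[0, 2, 3, 11, 8, 13, 12]  |boxes|=7  |leaves|=1  hit=P1

== RESULT ==
7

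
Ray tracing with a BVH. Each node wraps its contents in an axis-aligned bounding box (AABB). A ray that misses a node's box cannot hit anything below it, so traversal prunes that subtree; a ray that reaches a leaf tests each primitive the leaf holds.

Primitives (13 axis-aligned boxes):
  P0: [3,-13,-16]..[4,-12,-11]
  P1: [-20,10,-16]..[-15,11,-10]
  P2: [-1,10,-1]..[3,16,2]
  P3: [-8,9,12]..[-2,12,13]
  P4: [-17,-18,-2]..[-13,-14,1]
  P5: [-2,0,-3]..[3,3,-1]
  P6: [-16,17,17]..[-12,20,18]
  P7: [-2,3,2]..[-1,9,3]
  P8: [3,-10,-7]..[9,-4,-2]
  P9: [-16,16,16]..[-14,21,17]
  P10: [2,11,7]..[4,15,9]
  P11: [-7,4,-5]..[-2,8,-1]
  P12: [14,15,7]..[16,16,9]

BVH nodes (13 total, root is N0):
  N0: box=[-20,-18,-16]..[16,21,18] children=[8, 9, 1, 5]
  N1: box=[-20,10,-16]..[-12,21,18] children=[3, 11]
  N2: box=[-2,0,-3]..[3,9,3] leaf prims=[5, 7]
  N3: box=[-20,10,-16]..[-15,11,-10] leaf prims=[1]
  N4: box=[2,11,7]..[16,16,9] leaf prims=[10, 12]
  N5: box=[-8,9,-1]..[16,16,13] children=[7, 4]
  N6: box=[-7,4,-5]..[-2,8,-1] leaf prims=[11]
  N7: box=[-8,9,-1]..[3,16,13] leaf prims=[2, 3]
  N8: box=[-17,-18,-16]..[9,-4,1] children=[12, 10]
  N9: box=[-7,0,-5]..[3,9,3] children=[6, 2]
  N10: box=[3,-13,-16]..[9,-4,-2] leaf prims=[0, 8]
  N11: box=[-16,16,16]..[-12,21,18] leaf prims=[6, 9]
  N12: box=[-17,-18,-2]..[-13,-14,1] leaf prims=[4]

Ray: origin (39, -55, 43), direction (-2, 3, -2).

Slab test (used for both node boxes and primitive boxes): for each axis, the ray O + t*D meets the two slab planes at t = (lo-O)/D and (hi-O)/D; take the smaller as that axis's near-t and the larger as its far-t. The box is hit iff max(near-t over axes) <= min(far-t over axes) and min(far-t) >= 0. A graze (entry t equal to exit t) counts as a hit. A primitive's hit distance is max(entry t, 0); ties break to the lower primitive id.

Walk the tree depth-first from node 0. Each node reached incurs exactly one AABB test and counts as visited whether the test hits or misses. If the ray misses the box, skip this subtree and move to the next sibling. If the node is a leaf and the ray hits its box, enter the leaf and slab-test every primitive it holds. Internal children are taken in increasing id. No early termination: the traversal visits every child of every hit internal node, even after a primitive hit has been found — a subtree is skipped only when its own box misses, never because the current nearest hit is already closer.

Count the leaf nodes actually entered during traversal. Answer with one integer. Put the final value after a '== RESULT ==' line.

Trace the traversal:
N0 x:[23/2,59/2] y:[37/3,76/3] z:[25/2,59/2] -> hit [25/2,76/3], descend [1, 5, 8, 9]
  N1 x:[51/2,59/2] y:[65/3,76/3] z:[25/2,59/2] -> miss, prune
  N5 x:[23/2,47/2] y:[64/3,71/3] z:[15,22] -> hit [64/3,22], descend [4, 7]
    N4 x:[23/2,37/2] y:[22,71/3] z:[17,18] -> miss, prune
    N7 x:[18,47/2] y:[64/3,71/3] z:[15,22] -> hit [64/3,22] leaf, test {P2(miss), P3(miss)}
  N8 x:[15,28] y:[37/3,17] z:[21,59/2] -> miss, prune
  N9 x:[18,23] y:[55/3,64/3] z:[20,24] -> hit [20,64/3], descend [2, 6]
    N2 x:[18,41/2] y:[55/3,64/3] z:[20,23] -> hit [20,41/2] leaf, test {P5(miss), P7@t=20}
    N6 x:[41/2,23] y:[59/3,21] z:[22,24] -> miss, prune

9 AABB tests over nodes [0, 1, 5, 4, 7, 8, 9, 2, 6]; 2 leaves entered; closest P7.

== RESULT ==
2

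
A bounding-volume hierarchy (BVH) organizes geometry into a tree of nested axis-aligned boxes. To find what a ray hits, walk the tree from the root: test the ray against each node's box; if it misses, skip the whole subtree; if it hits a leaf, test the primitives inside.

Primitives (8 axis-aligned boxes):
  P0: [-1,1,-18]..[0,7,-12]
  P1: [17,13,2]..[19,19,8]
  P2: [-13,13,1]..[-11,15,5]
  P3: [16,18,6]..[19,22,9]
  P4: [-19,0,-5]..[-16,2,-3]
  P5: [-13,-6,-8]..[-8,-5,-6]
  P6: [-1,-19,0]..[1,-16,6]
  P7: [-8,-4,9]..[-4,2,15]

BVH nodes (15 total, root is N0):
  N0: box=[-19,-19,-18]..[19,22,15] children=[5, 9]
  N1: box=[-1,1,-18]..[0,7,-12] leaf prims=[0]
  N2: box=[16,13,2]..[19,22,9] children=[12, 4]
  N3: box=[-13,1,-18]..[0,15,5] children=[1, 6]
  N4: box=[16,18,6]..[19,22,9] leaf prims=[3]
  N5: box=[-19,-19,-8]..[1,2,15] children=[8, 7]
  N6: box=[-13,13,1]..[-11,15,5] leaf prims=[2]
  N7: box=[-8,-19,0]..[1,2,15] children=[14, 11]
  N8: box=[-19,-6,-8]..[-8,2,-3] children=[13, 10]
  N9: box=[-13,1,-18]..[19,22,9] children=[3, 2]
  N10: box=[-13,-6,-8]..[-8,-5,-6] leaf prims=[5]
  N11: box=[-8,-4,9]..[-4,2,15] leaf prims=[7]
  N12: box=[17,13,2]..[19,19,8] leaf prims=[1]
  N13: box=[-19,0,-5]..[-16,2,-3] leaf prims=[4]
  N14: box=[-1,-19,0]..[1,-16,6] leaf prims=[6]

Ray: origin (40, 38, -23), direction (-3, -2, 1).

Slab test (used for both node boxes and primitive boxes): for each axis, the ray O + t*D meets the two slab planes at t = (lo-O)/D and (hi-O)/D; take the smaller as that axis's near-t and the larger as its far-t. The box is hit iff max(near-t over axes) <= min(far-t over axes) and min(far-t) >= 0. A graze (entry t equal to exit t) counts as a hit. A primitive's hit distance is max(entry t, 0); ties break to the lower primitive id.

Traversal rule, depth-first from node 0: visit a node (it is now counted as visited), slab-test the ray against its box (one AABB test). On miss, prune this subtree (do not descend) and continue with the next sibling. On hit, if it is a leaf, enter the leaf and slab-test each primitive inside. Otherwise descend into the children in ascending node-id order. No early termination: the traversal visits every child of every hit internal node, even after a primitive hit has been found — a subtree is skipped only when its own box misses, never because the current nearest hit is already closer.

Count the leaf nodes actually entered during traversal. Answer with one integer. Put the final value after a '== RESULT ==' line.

Trace the traversal:
N0 x:[7,59/3] y:[8,57/2] z:[5,38] -> hit [8,59/3], descend [5, 9]
  N5 x:[13,59/3] y:[18,57/2] z:[15,38] -> hit [18,59/3], descend [7, 8]
    N7 x:[13,16] y:[18,57/2] z:[23,38] -> miss, prune
    N8 x:[16,59/3] y:[18,22] z:[15,20] -> hit [18,59/3], descend [10, 13]
      N10 x:[16,53/3] y:[43/2,22] z:[15,17] -> miss, prune
      N13 x:[56/3,59/3] y:[18,19] z:[18,20] -> hit [56/3,19] leaf, test {P4@t=56/3}
  N9 x:[7,53/3] y:[8,37/2] z:[5,32] -> hit [8,53/3], descend [2, 3]
    N2 x:[7,8] y:[8,25/2] z:[25,32] -> miss, prune
    N3 x:[40/3,53/3] y:[23/2,37/2] z:[5,28] -> hit [40/3,53/3], descend [1, 6]
      N1 x:[40/3,41/3] y:[31/2,37/2] z:[5,11] -> miss, prune
      N6 x:[17,53/3] y:[23/2,25/2] z:[24,28] -> miss, prune

Visited [0, 5, 7, 8, 10, 13, 9, 2, 3, 1, 6]. Tests: 11 box, 1 leaf. Nearest: P4.

== RESULT ==
1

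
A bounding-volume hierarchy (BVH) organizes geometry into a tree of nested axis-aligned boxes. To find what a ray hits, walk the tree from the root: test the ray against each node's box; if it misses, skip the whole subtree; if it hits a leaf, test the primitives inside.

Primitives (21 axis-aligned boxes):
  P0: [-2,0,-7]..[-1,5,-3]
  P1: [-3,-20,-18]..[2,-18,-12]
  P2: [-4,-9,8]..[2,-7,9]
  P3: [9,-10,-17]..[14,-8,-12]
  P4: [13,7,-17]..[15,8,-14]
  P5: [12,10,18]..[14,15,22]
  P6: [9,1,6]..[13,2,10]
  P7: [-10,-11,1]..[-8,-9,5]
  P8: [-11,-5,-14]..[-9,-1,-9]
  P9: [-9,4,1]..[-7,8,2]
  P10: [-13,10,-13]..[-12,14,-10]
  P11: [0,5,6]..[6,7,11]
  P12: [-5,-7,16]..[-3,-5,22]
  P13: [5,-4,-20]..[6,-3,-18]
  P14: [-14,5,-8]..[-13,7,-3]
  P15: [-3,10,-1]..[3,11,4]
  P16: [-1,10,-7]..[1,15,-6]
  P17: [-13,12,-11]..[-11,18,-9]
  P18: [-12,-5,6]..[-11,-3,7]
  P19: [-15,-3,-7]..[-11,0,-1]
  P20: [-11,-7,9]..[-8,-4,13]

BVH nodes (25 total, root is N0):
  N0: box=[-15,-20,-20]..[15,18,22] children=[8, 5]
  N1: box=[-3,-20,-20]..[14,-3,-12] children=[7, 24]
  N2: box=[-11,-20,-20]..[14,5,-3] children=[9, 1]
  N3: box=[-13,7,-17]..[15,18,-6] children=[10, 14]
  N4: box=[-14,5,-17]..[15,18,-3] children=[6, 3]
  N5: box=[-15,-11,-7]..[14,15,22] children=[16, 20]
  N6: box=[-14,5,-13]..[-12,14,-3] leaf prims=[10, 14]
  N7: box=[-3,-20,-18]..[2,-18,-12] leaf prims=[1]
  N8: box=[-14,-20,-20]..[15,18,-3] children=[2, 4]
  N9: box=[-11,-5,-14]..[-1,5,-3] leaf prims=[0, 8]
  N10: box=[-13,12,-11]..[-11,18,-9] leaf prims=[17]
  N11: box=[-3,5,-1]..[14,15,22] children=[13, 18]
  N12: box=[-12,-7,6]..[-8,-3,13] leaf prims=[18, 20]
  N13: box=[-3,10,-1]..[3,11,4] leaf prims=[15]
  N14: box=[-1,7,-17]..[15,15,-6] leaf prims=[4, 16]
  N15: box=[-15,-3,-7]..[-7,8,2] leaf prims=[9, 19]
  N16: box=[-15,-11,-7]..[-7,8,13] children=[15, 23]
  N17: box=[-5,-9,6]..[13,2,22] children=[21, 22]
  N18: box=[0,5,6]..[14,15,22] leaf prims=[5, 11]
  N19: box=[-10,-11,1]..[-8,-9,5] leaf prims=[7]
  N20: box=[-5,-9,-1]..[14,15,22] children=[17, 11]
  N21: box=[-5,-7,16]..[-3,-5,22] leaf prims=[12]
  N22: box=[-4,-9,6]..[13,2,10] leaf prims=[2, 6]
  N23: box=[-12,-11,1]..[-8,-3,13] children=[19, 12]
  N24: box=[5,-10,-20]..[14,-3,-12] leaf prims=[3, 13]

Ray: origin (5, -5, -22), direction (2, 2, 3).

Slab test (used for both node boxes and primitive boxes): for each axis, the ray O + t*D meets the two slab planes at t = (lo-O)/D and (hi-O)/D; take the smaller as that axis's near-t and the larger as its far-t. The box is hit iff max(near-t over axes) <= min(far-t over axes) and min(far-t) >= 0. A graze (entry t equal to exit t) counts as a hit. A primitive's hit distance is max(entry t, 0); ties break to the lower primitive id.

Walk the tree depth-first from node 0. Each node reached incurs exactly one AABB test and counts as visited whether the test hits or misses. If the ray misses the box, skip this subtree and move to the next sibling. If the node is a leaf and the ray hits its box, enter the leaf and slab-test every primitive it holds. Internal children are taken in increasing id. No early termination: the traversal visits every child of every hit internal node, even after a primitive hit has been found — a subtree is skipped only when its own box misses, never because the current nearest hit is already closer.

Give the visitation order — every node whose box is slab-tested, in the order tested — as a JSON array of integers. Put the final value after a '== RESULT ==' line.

Traverse from the root:
N0 x:[-10,5] y:[-15/2,23/2] z:[2/3,44/3] -> hit [2/3,5], descend [5, 8]
  N5 x:[-10,9/2] y:[-3,10] z:[5,44/3] -> miss, prune
  N8 x:[-19/2,5] y:[-15/2,23/2] z:[2/3,19/3] -> hit [2/3,5], descend [2, 4]
    N2 x:[-8,9/2] y:[-15/2,5] z:[2/3,19/3] -> hit [2/3,9/2], descend [1, 9]
      N1 x:[-4,9/2] y:[-15/2,1] z:[2/3,10/3] -> hit [2/3,1], descend [7, 24]
        N7 x:[-4,-3/2] y:[-15/2,-13/2] z:[4/3,10/3] -> miss, prune
        N24 x:[0,9/2] y:[-5/2,1] z:[2/3,10/3] -> hit [2/3,1] leaf, test {P3(miss), P13(miss)}
      N9 x:[-8,-3] y:[0,5] z:[8/3,19/3] -> miss, prune
    N4 x:[-19/2,5] y:[5,23/2] z:[5/3,19/3] -> hit [5,5], descend [3, 6]
      N3 x:[-9,5] y:[6,23/2] z:[5/3,16/3] -> miss, prune
      N6 x:[-19/2,-17/2] y:[5,19/2] z:[3,19/3] -> miss, prune

11 AABB tests over nodes [0, 5, 8, 2, 1, 7, 24, 9, 4, 3, 6]; 1 leaf entered; closest miss.

== RESULT ==
[0, 5, 8, 2, 1, 7, 24, 9, 4, 3, 6]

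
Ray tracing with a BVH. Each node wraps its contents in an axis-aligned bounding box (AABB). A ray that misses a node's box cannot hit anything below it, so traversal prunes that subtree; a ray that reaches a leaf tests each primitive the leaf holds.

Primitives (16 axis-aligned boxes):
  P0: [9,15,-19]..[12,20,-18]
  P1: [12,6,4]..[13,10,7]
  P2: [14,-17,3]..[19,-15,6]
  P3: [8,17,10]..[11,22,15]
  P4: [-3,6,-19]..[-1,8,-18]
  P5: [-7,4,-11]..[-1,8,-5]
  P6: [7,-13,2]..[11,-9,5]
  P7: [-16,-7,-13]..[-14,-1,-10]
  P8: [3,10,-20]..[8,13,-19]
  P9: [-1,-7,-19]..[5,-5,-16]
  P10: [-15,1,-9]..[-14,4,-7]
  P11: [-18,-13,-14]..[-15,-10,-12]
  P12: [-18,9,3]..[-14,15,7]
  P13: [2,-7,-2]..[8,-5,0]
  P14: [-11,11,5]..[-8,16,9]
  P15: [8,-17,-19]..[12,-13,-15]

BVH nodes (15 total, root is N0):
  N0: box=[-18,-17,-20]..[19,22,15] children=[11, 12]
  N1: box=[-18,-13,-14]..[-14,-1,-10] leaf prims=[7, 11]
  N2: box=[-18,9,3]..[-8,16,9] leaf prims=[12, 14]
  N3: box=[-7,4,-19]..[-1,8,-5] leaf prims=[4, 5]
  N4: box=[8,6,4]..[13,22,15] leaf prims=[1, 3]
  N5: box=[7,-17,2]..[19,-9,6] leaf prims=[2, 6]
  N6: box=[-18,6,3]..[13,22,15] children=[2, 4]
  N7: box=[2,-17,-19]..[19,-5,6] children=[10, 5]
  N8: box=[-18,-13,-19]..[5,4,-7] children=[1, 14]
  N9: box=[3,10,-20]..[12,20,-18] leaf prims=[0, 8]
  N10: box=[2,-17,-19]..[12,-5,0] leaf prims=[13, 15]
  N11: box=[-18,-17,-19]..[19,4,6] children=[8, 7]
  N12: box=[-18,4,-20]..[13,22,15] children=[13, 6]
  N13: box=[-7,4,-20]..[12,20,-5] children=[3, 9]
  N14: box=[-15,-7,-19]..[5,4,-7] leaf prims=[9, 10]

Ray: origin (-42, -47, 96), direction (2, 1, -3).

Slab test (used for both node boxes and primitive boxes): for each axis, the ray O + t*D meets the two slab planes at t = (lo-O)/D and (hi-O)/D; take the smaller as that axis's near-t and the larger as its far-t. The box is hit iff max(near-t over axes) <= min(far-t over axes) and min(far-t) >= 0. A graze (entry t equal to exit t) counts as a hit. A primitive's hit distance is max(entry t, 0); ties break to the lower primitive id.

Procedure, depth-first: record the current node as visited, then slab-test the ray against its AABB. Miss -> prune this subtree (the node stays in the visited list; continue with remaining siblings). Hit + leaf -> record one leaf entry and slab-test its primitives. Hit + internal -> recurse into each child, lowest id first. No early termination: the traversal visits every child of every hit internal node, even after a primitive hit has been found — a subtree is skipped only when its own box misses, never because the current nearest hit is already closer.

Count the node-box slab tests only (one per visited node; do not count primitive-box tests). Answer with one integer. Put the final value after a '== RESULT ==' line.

Walk:
N0 x:[12,61/2] y:[30,69] z:[27,116/3] -> hit [30,61/2], descend [11, 12]
  N11 x:[12,61/2] y:[30,51] z:[30,115/3] -> hit [30,61/2], descend [7, 8]
    N7 x:[22,61/2] y:[30,42] z:[30,115/3] -> hit [30,61/2], descend [5, 10]
      N5 x:[49/2,61/2] y:[30,38] z:[30,94/3] -> hit [30,61/2] leaf, test {P2@t=30, P6(miss)}
      N10 x:[22,27] y:[30,42] z:[32,115/3] -> miss, prune
    N8 x:[12,47/2] y:[34,51] z:[103/3,115/3] -> miss, prune
  N12 x:[12,55/2] y:[51,69] z:[27,116/3] -> miss, prune

order=[0, 11, 7, 5, 10, 8, 12]  |boxes|=7  |leaves|=1  hit=P2

== RESULT ==
7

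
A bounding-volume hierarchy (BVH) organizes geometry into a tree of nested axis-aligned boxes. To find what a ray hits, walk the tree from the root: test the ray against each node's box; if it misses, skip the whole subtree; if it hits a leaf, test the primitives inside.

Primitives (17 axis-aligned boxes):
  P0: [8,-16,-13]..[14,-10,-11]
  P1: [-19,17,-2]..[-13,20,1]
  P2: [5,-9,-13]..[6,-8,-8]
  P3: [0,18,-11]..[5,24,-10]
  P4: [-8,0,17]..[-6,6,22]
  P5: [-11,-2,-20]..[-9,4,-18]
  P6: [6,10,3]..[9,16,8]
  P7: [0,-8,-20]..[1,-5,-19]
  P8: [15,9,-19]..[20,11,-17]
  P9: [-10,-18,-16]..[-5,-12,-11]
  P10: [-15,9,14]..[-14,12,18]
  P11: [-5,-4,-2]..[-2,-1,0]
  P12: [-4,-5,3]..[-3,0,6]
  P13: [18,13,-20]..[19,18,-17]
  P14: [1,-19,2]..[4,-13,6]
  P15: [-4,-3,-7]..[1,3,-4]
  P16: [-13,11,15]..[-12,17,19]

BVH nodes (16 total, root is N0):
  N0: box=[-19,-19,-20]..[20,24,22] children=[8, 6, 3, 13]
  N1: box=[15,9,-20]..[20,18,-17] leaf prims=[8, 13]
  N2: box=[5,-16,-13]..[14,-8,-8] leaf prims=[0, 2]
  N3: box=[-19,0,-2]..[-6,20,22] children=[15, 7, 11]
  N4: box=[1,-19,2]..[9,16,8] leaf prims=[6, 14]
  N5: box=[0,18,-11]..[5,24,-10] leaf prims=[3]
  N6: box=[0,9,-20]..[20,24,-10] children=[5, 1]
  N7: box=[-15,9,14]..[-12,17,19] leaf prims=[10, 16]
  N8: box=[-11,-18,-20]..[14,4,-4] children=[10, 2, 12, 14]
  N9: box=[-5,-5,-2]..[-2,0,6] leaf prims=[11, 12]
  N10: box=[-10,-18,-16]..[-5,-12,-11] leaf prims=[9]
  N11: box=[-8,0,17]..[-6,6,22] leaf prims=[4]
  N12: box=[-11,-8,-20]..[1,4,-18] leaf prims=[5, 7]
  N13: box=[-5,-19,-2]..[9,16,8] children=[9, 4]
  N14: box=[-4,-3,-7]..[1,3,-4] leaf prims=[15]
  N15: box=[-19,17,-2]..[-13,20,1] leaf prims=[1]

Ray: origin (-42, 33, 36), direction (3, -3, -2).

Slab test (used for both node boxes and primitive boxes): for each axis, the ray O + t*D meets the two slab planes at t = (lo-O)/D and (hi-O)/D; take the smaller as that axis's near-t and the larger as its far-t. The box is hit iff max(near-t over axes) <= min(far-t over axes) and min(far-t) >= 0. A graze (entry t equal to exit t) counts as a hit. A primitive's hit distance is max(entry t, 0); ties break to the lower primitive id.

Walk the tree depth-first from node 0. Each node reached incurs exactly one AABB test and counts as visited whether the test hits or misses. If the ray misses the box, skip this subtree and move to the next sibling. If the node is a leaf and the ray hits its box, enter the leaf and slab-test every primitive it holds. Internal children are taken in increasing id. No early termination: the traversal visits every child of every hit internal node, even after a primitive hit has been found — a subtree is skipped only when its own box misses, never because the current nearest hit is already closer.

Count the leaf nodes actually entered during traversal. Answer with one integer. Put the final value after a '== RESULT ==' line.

Trace the traversal:
N0 x:[23/3,62/3] y:[3,52/3] z:[7,28] -> hit [23/3,52/3], descend [3, 6, 8, 13]
  N3 x:[23/3,12] y:[13/3,11] z:[7,19] -> hit [23/3,11], descend [7, 11, 15]
    N7 x:[9,10] y:[16/3,8] z:[17/2,11] -> miss, prune
    N11 x:[34/3,12] y:[9,11] z:[7,19/2] -> miss, prune
    N15 x:[23/3,29/3] y:[13/3,16/3] z:[35/2,19] -> miss, prune
  N6 x:[14,62/3] y:[3,8] z:[23,28] -> miss, prune
  N8 x:[31/3,56/3] y:[29/3,17] z:[20,28] -> miss, prune
  N13 x:[37/3,17] y:[17/3,52/3] z:[14,19] -> hit [14,17], descend [4, 9]
    N4 x:[43/3,17] y:[17/3,52/3] z:[14,17] -> hit [43/3,17] leaf, test {P6(miss), P14@t=46/3}
    N9 x:[37/3,40/3] y:[11,38/3] z:[15,19] -> miss, prune

Visited [0, 3, 7, 11, 15, 6, 8, 13, 4, 9]. Tests: 10 box, 1 leaf. Nearest: P14.

== RESULT ==
1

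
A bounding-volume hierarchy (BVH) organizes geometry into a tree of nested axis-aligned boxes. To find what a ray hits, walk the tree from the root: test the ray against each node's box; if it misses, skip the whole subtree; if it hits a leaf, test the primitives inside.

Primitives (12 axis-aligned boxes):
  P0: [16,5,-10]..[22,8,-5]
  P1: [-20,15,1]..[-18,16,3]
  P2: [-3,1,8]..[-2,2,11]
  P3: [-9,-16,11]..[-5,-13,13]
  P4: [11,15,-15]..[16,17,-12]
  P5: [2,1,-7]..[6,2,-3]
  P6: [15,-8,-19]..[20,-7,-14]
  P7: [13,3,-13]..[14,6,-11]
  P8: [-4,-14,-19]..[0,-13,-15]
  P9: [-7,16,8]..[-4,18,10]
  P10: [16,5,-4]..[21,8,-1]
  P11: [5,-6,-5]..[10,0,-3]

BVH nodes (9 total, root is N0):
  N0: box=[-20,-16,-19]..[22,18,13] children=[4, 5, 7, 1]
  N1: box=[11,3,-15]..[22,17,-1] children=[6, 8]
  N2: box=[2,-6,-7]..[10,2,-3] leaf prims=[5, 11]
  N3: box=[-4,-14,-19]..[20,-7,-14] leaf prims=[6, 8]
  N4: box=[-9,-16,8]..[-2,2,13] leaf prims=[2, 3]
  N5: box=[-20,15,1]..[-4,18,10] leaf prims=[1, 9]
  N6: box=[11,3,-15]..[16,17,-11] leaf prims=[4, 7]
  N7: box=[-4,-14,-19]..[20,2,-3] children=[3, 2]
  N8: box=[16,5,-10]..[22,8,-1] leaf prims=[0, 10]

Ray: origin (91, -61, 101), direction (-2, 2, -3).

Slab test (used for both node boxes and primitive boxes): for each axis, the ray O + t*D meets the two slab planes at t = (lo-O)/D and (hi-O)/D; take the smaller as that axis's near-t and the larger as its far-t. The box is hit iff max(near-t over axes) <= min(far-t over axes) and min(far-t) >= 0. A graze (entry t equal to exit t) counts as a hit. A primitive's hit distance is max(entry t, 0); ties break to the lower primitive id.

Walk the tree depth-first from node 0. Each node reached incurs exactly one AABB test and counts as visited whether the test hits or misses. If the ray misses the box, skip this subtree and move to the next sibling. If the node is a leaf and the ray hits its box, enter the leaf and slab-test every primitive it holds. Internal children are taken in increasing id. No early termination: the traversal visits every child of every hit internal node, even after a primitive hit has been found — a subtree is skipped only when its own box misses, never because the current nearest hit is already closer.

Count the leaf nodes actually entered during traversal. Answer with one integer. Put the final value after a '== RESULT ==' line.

Walk:
N0 x:[69/2,111/2] y:[45/2,79/2] z:[88/3,40] -> hit [69/2,79/2], descend [1, 4, 5, 7]
  N1 x:[69/2,40] y:[32,39] z:[34,116/3] -> hit [69/2,116/3], descend [6, 8]
    N6 x:[75/2,40] y:[32,39] z:[112/3,116/3] -> hit [75/2,116/3] leaf, test {P4@t=38, P7(miss)}
    N8 x:[69/2,75/2] y:[33,69/2] z:[34,37] -> hit [69/2,69/2] leaf, test {P0(miss), P10(miss)}
  N4 x:[93/2,50] y:[45/2,63/2] z:[88/3,31] -> miss, prune
  N5 x:[95/2,111/2] y:[38,79/2] z:[91/3,100/3] -> miss, prune
  N7 x:[71/2,95/2] y:[47/2,63/2] z:[104/3,40] -> miss, prune

Visited [0, 1, 6, 8, 4, 5, 7]. Tests: 7 box, 2 leaf. Nearest: P4.

== RESULT ==
2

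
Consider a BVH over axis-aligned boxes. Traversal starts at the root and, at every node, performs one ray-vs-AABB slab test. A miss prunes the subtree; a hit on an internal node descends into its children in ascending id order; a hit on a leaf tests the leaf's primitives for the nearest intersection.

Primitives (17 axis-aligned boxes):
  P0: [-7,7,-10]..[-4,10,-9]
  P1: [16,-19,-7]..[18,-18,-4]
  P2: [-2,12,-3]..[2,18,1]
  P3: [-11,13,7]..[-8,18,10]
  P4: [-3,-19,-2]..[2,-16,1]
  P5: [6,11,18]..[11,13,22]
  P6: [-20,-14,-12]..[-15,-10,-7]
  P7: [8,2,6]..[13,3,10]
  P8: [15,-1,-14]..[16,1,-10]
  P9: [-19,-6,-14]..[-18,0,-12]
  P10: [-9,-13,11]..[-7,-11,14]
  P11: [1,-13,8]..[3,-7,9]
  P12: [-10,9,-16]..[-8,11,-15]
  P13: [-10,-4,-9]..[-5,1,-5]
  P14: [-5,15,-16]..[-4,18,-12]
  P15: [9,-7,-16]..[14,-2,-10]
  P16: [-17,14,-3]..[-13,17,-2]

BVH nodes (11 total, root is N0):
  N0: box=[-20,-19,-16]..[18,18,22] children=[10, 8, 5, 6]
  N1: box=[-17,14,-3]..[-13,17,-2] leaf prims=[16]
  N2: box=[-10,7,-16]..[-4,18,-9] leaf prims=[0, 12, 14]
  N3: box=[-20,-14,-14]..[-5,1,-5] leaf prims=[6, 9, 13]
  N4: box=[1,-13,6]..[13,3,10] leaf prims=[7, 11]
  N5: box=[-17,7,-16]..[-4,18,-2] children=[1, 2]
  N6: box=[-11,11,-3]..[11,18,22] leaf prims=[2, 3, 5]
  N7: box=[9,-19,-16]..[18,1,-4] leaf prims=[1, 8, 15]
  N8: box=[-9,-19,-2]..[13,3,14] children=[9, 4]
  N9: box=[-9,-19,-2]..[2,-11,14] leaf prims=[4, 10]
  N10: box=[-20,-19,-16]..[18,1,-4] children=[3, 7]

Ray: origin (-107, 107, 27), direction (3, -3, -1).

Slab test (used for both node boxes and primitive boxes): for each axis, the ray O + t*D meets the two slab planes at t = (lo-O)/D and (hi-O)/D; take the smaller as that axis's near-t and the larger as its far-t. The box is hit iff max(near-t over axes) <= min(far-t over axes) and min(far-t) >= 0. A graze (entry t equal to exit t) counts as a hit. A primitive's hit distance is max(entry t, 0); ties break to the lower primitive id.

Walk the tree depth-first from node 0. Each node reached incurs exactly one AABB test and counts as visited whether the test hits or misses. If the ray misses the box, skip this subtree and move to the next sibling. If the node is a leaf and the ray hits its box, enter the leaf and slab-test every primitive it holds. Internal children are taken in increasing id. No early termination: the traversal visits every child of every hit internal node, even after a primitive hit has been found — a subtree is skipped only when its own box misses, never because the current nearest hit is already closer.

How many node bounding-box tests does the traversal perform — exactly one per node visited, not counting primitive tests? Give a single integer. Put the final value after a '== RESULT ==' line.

Trace the traversal:
N0 x:[29,125/3] y:[89/3,42] z:[5,43] -> hit [89/3,125/3], descend [5, 6, 8, 10]
  N5 x:[30,103/3] y:[89/3,100/3] z:[29,43] -> hit [30,100/3], descend [1, 2]
    N1 x:[30,94/3] y:[30,31] z:[29,30] -> hit [30,30] leaf, test {P16@t=30}
    N2 x:[97/3,103/3] y:[89/3,100/3] z:[36,43] -> miss, prune
  N6 x:[32,118/3] y:[89/3,32] z:[5,30] -> miss, prune
  N8 x:[98/3,40] y:[104/3,42] z:[13,29] -> miss, prune
  N10 x:[29,125/3] y:[106/3,42] z:[31,43] -> hit [106/3,125/3], descend [3, 7]
    N3 x:[29,34] y:[106/3,121/3] z:[32,41] -> miss, prune
    N7 x:[116/3,125/3] y:[106/3,42] z:[31,43] -> hit [116/3,125/3] leaf, test {P1(miss), P8(miss), P15(miss)}

order=[0, 5, 1, 2, 6, 8, 10, 3, 7]  |boxes|=9  |leaves|=2  hit=P16

== RESULT ==
9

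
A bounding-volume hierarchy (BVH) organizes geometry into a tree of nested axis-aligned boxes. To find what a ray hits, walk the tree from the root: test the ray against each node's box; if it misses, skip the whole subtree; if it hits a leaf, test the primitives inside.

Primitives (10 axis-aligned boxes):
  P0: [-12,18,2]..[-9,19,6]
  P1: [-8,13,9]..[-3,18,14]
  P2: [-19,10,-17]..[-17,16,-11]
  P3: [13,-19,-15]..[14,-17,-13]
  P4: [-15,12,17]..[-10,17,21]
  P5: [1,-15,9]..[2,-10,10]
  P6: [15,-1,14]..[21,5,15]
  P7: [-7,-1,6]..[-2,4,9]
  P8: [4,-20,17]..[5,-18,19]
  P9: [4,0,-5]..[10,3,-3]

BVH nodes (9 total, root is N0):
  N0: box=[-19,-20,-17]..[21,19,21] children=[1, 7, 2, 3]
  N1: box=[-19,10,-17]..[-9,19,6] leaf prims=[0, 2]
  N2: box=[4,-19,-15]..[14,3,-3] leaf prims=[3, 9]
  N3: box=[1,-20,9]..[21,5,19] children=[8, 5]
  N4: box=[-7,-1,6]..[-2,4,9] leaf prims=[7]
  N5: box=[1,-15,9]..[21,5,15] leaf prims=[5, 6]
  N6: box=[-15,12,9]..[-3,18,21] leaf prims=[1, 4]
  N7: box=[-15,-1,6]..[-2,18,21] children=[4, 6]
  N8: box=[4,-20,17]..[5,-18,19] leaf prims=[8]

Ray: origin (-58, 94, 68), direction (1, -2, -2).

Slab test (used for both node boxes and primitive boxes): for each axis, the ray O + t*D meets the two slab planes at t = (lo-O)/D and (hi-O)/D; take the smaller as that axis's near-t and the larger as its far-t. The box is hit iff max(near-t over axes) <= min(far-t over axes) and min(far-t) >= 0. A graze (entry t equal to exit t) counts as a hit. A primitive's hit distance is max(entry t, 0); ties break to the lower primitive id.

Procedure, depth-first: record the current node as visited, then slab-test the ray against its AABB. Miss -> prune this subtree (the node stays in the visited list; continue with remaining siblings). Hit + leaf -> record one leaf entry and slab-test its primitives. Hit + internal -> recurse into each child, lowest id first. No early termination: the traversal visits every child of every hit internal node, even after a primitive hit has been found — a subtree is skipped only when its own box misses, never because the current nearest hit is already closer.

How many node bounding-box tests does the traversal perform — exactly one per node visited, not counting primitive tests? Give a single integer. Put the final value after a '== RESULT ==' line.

Traverse from the root:
N0 x:[39,79] y:[75/2,57] z:[47/2,85/2] -> hit [39,85/2], descend [1, 2, 3, 7]
  N1 x:[39,49] y:[75/2,42] z:[31,85/2] -> hit [39,42] leaf, test {P0(miss), P2@t=79/2}
  N2 x:[62,72] y:[91/2,113/2] z:[71/2,83/2] -> miss, prune
  N3 x:[59,79] y:[89/2,57] z:[49/2,59/2] -> miss, prune
  N7 x:[43,56] y:[38,95/2] z:[47/2,31] -> miss, prune

Summary -> nodes [0, 1, 2, 3, 7]; box-tests=5; leaf-entries=1; first=P2

== RESULT ==
5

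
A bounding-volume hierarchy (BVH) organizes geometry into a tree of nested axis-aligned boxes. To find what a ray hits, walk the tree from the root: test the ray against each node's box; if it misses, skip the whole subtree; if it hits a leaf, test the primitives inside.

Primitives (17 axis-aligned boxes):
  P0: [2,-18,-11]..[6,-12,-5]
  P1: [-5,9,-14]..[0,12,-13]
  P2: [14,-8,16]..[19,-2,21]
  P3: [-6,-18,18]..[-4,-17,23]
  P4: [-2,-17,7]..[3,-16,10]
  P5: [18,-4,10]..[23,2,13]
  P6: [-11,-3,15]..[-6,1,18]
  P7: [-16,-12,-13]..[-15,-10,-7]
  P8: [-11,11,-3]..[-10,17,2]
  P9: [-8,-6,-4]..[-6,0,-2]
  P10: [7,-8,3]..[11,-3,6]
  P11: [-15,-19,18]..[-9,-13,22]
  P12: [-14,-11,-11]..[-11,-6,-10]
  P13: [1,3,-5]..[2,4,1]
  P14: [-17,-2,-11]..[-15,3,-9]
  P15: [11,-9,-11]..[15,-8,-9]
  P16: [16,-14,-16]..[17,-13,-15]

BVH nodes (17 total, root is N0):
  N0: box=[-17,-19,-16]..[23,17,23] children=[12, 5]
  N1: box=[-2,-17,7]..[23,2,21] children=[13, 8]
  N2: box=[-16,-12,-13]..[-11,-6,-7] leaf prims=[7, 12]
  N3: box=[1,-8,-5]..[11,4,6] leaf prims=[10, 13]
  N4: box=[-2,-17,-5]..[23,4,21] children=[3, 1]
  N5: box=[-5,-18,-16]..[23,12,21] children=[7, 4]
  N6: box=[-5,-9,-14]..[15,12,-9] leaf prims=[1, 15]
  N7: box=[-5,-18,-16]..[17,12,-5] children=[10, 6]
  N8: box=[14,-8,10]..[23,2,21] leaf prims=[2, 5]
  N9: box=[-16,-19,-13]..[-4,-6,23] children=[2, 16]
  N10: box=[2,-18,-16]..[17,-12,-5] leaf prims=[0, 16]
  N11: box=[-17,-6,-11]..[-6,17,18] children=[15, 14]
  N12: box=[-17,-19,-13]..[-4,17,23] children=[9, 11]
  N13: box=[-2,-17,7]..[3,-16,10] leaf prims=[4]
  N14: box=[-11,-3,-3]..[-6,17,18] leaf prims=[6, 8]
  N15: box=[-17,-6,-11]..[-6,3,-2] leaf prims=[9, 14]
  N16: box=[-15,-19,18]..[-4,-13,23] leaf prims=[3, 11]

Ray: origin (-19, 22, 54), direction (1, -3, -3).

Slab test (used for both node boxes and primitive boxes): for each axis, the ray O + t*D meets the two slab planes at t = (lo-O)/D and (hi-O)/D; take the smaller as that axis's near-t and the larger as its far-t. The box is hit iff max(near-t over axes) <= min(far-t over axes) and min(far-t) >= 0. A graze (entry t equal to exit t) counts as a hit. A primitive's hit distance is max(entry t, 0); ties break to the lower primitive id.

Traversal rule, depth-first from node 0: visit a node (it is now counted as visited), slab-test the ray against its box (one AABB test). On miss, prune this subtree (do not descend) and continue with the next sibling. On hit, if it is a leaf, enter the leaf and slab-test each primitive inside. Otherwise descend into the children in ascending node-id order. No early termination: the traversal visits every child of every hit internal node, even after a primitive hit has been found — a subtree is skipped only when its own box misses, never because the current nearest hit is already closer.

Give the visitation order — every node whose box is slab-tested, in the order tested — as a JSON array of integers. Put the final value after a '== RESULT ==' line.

Walk:
N0 x:[2,42] y:[5/3,41/3] z:[31/3,70/3] -> hit [31/3,41/3], descend [5, 12]
  N5 x:[14,42] y:[10/3,40/3] z:[11,70/3] -> miss, prune
  N12 x:[2,15] y:[5/3,41/3] z:[31/3,67/3] -> hit [31/3,41/3], descend [9, 11]
    N9 x:[3,15] y:[28/3,41/3] z:[31/3,67/3] -> hit [31/3,41/3], descend [2, 16]
      N2 x:[3,8] y:[28/3,34/3] z:[61/3,67/3] -> miss, prune
      N16 x:[4,15] y:[35/3,41/3] z:[31/3,12] -> hit [35/3,12] leaf, test {P3(miss), P11(miss)}
    N11 x:[2,13] y:[5/3,28/3] z:[12,65/3] -> miss, prune

order=[0, 5, 12, 9, 2, 16, 11]  |boxes|=7  |leaves|=1  hit=miss

== RESULT ==
[0, 5, 12, 9, 2, 16, 11]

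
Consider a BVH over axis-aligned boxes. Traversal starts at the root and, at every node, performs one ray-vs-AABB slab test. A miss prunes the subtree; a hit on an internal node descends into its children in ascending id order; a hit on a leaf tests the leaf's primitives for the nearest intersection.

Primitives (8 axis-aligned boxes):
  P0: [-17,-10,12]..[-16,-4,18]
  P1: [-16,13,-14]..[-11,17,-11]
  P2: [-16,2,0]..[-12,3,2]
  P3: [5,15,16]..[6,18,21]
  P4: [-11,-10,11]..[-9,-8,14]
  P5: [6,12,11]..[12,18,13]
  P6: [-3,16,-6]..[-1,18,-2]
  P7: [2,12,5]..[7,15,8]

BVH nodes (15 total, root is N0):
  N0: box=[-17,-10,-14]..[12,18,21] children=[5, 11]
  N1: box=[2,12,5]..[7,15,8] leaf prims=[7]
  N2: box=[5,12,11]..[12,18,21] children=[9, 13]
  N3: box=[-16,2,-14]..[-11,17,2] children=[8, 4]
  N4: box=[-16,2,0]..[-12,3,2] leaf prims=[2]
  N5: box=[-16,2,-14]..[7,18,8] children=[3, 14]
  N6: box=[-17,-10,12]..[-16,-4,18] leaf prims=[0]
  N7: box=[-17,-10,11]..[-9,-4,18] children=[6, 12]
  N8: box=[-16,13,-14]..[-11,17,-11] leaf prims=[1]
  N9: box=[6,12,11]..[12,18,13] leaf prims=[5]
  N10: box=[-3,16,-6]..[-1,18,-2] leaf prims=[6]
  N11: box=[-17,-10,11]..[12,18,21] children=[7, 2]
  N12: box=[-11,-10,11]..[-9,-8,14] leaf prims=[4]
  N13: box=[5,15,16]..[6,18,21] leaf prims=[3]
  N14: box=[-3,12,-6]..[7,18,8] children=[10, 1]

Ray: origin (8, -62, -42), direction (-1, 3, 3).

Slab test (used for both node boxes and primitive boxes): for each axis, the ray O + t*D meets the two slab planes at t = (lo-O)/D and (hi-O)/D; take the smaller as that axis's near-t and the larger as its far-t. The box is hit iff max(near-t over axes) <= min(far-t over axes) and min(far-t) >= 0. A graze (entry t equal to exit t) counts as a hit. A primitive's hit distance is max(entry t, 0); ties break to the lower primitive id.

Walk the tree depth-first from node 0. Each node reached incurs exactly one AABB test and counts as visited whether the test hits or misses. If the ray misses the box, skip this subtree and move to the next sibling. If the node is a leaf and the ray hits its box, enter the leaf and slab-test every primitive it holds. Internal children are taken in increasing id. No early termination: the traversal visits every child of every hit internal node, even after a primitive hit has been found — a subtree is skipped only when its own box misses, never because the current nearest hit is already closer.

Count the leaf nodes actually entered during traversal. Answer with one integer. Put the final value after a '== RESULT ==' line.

Walk:
N0 x:[-4,25] y:[52/3,80/3] z:[28/3,21] -> hit [52/3,21], descend [5, 11]
  N5 x:[1,24] y:[64/3,80/3] z:[28/3,50/3] -> miss, prune
  N11 x:[-4,25] y:[52/3,80/3] z:[53/3,21] -> hit [53/3,21], descend [2, 7]
    N2 x:[-4,3] y:[74/3,80/3] z:[53/3,21] -> miss, prune
    N7 x:[17,25] y:[52/3,58/3] z:[53/3,20] -> hit [53/3,58/3], descend [6, 12]
      N6 x:[24,25] y:[52/3,58/3] z:[18,20] -> miss, prune
      N12 x:[17,19] y:[52/3,18] z:[53/3,56/3] -> hit [53/3,18] leaf, test {P4@t=53/3}

order=[0, 5, 11, 2, 7, 6, 12]  |boxes|=7  |leaves|=1  hit=P4

== RESULT ==
1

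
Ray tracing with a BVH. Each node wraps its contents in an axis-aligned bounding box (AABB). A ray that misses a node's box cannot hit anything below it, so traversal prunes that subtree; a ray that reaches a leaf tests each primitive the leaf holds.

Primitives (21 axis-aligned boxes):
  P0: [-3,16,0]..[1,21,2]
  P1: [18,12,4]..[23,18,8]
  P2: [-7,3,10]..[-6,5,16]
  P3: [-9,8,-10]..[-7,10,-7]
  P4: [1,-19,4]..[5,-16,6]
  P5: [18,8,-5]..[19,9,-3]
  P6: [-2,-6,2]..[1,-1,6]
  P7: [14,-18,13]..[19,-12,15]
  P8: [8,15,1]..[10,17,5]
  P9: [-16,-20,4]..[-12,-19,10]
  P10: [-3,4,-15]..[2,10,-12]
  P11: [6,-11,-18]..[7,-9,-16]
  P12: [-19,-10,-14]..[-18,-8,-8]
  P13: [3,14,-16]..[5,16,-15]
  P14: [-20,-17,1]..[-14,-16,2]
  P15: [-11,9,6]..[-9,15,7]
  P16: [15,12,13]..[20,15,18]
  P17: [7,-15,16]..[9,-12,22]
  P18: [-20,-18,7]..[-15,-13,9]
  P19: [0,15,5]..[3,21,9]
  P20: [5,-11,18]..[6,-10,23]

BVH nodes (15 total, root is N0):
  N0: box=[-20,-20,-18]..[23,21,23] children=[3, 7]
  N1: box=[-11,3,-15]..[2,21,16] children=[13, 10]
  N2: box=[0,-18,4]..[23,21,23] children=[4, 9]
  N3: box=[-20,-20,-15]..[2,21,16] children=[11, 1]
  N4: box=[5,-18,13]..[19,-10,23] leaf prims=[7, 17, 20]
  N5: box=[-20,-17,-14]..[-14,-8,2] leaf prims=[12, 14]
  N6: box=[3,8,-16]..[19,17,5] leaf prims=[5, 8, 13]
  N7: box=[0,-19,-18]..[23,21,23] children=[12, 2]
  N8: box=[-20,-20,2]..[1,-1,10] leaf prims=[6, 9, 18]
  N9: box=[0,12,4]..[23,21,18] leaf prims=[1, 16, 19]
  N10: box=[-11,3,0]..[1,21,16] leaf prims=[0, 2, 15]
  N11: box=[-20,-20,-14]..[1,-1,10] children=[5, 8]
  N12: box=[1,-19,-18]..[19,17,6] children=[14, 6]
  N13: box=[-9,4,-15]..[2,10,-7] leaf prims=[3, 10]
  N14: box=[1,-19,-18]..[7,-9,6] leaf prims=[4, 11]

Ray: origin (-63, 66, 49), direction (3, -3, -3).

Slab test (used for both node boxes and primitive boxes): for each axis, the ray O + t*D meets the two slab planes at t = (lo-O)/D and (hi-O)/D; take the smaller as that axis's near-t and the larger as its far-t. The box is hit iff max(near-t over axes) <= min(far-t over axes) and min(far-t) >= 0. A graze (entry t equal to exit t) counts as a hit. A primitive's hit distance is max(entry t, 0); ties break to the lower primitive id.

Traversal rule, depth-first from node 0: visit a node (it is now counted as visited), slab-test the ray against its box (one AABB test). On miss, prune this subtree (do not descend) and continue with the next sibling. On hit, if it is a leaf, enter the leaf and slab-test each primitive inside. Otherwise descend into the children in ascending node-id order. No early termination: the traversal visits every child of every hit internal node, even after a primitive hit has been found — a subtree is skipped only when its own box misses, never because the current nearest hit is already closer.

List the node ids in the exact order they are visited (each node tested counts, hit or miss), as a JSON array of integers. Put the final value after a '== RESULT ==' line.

Walk:
N0 x:[43/3,86/3] y:[15,86/3] z:[26/3,67/3] -> hit [15,67/3], descend [3, 7]
  N3 x:[43/3,65/3] y:[15,86/3] z:[11,64/3] -> hit [15,64/3], descend [1, 11]
    N1 x:[52/3,65/3] y:[15,21] z:[11,64/3] -> hit [52/3,21], descend [10, 13]
      N10 x:[52/3,64/3] y:[15,21] z:[11,49/3] -> miss, prune
      N13 x:[18,65/3] y:[56/3,62/3] z:[56/3,64/3] -> hit [56/3,62/3] leaf, test {P3@t=56/3, P10@t=61/3}
    N11 x:[43/3,64/3] y:[67/3,86/3] z:[13,21] -> miss, prune
  N7 x:[21,86/3] y:[15,85/3] z:[26/3,67/3] -> hit [21,67/3], descend [2, 12]
    N2 x:[21,86/3] y:[15,28] z:[26/3,15] -> miss, prune
    N12 x:[64/3,82/3] y:[49/3,85/3] z:[43/3,67/3] -> hit [64/3,67/3], descend [6, 14]
      N6 x:[22,82/3] y:[49/3,58/3] z:[44/3,65/3] -> miss, prune
      N14 x:[64/3,70/3] y:[25,85/3] z:[43/3,67/3] -> miss, prune

11 AABB tests over nodes [0, 3, 1, 10, 13, 11, 7, 2, 12, 6, 14]; 1 leaf entered; closest P3.

== RESULT ==
[0, 3, 1, 10, 13, 11, 7, 2, 12, 6, 14]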